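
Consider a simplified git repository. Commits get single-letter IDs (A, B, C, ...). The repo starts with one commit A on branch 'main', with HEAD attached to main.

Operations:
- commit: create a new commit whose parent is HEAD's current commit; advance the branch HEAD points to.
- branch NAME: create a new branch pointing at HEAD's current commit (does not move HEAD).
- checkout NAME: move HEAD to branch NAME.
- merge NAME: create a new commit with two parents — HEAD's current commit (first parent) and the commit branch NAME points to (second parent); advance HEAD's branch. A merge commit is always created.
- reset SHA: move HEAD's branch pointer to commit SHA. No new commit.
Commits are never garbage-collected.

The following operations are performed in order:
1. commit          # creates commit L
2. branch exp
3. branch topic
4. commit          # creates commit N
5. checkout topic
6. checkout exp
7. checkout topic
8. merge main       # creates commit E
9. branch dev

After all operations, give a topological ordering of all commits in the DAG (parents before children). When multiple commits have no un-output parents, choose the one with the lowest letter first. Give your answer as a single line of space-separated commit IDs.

After op 1 (commit): HEAD=main@L [main=L]
After op 2 (branch): HEAD=main@L [exp=L main=L]
After op 3 (branch): HEAD=main@L [exp=L main=L topic=L]
After op 4 (commit): HEAD=main@N [exp=L main=N topic=L]
After op 5 (checkout): HEAD=topic@L [exp=L main=N topic=L]
After op 6 (checkout): HEAD=exp@L [exp=L main=N topic=L]
After op 7 (checkout): HEAD=topic@L [exp=L main=N topic=L]
After op 8 (merge): HEAD=topic@E [exp=L main=N topic=E]
After op 9 (branch): HEAD=topic@E [dev=E exp=L main=N topic=E]
commit A: parents=[]
commit E: parents=['L', 'N']
commit L: parents=['A']
commit N: parents=['L']

Answer: A L N E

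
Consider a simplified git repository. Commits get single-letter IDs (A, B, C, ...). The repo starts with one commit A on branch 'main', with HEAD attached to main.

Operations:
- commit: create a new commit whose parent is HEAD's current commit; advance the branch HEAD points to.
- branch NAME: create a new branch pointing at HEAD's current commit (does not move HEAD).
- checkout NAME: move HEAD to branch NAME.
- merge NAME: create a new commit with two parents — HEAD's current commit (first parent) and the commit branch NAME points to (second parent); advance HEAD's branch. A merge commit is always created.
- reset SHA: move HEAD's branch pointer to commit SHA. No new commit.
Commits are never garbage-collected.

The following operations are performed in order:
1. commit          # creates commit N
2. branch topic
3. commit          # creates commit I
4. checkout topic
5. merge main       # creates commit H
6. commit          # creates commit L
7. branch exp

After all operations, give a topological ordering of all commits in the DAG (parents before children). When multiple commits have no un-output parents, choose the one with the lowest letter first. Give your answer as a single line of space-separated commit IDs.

After op 1 (commit): HEAD=main@N [main=N]
After op 2 (branch): HEAD=main@N [main=N topic=N]
After op 3 (commit): HEAD=main@I [main=I topic=N]
After op 4 (checkout): HEAD=topic@N [main=I topic=N]
After op 5 (merge): HEAD=topic@H [main=I topic=H]
After op 6 (commit): HEAD=topic@L [main=I topic=L]
After op 7 (branch): HEAD=topic@L [exp=L main=I topic=L]
commit A: parents=[]
commit H: parents=['N', 'I']
commit I: parents=['N']
commit L: parents=['H']
commit N: parents=['A']

Answer: A N I H L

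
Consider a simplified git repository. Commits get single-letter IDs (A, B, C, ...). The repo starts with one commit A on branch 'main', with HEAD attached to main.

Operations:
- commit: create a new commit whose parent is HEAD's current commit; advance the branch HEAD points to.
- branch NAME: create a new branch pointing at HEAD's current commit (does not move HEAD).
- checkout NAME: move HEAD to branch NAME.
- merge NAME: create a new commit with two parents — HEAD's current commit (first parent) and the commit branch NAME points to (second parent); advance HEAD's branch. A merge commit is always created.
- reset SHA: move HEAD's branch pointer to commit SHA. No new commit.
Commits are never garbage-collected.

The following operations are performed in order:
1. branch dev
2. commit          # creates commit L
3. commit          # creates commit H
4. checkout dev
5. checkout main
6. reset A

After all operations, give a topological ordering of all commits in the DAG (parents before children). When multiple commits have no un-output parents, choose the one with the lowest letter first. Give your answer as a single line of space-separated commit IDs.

After op 1 (branch): HEAD=main@A [dev=A main=A]
After op 2 (commit): HEAD=main@L [dev=A main=L]
After op 3 (commit): HEAD=main@H [dev=A main=H]
After op 4 (checkout): HEAD=dev@A [dev=A main=H]
After op 5 (checkout): HEAD=main@H [dev=A main=H]
After op 6 (reset): HEAD=main@A [dev=A main=A]
commit A: parents=[]
commit H: parents=['L']
commit L: parents=['A']

Answer: A L H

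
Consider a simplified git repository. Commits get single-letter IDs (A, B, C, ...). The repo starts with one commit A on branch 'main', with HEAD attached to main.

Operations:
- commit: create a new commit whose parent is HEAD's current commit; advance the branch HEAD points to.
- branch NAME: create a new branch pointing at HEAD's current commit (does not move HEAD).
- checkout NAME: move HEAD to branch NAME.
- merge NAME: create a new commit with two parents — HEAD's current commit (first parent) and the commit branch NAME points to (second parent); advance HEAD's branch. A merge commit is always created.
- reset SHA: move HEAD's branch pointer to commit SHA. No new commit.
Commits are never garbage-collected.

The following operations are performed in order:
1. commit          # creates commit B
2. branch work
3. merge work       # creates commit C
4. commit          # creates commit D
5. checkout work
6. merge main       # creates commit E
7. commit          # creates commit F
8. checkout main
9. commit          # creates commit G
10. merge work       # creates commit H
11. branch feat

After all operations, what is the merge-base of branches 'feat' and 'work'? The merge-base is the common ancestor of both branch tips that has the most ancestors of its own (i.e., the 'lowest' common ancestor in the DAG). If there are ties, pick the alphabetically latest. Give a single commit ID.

After op 1 (commit): HEAD=main@B [main=B]
After op 2 (branch): HEAD=main@B [main=B work=B]
After op 3 (merge): HEAD=main@C [main=C work=B]
After op 4 (commit): HEAD=main@D [main=D work=B]
After op 5 (checkout): HEAD=work@B [main=D work=B]
After op 6 (merge): HEAD=work@E [main=D work=E]
After op 7 (commit): HEAD=work@F [main=D work=F]
After op 8 (checkout): HEAD=main@D [main=D work=F]
After op 9 (commit): HEAD=main@G [main=G work=F]
After op 10 (merge): HEAD=main@H [main=H work=F]
After op 11 (branch): HEAD=main@H [feat=H main=H work=F]
ancestors(feat=H): ['A', 'B', 'C', 'D', 'E', 'F', 'G', 'H']
ancestors(work=F): ['A', 'B', 'C', 'D', 'E', 'F']
common: ['A', 'B', 'C', 'D', 'E', 'F']

Answer: F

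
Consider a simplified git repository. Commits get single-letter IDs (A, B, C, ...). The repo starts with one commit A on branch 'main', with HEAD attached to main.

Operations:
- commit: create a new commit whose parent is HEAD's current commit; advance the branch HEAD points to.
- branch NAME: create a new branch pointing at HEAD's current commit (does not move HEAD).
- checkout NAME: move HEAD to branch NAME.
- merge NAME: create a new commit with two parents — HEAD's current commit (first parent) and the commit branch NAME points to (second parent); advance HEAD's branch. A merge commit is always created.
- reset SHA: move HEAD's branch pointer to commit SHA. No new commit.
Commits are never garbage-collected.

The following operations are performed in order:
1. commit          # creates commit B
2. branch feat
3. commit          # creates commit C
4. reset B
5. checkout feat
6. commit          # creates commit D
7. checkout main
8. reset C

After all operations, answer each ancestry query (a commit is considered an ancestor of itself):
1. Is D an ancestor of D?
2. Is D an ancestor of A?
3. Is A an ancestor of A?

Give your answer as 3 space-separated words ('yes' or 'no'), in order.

After op 1 (commit): HEAD=main@B [main=B]
After op 2 (branch): HEAD=main@B [feat=B main=B]
After op 3 (commit): HEAD=main@C [feat=B main=C]
After op 4 (reset): HEAD=main@B [feat=B main=B]
After op 5 (checkout): HEAD=feat@B [feat=B main=B]
After op 6 (commit): HEAD=feat@D [feat=D main=B]
After op 7 (checkout): HEAD=main@B [feat=D main=B]
After op 8 (reset): HEAD=main@C [feat=D main=C]
ancestors(D) = {A,B,D}; D in? yes
ancestors(A) = {A}; D in? no
ancestors(A) = {A}; A in? yes

Answer: yes no yes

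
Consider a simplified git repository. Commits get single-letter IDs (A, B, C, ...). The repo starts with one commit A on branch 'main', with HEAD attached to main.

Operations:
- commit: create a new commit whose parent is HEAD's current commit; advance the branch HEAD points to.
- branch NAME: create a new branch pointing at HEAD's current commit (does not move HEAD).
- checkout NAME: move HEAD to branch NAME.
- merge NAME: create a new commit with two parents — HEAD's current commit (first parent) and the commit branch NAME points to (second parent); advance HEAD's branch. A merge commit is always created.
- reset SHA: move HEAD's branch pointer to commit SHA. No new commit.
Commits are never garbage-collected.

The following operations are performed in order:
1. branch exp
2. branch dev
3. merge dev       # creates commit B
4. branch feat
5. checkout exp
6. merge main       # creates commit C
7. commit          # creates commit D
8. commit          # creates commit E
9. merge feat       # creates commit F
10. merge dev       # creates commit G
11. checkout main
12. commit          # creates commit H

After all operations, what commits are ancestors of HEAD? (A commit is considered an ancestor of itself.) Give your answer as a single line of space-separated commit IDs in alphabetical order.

After op 1 (branch): HEAD=main@A [exp=A main=A]
After op 2 (branch): HEAD=main@A [dev=A exp=A main=A]
After op 3 (merge): HEAD=main@B [dev=A exp=A main=B]
After op 4 (branch): HEAD=main@B [dev=A exp=A feat=B main=B]
After op 5 (checkout): HEAD=exp@A [dev=A exp=A feat=B main=B]
After op 6 (merge): HEAD=exp@C [dev=A exp=C feat=B main=B]
After op 7 (commit): HEAD=exp@D [dev=A exp=D feat=B main=B]
After op 8 (commit): HEAD=exp@E [dev=A exp=E feat=B main=B]
After op 9 (merge): HEAD=exp@F [dev=A exp=F feat=B main=B]
After op 10 (merge): HEAD=exp@G [dev=A exp=G feat=B main=B]
After op 11 (checkout): HEAD=main@B [dev=A exp=G feat=B main=B]
After op 12 (commit): HEAD=main@H [dev=A exp=G feat=B main=H]

Answer: A B H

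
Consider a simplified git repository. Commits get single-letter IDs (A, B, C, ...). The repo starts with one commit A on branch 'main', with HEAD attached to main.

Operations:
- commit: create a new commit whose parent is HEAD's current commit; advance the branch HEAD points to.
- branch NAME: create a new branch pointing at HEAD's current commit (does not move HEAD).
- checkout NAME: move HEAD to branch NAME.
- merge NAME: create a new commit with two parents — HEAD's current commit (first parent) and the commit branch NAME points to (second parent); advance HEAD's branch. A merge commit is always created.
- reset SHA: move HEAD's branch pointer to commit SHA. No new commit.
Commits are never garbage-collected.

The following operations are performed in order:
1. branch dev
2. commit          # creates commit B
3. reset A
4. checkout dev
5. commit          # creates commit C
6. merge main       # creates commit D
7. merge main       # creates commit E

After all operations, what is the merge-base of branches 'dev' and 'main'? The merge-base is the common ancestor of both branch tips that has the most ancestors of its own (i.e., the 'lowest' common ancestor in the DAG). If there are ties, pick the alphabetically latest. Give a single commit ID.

After op 1 (branch): HEAD=main@A [dev=A main=A]
After op 2 (commit): HEAD=main@B [dev=A main=B]
After op 3 (reset): HEAD=main@A [dev=A main=A]
After op 4 (checkout): HEAD=dev@A [dev=A main=A]
After op 5 (commit): HEAD=dev@C [dev=C main=A]
After op 6 (merge): HEAD=dev@D [dev=D main=A]
After op 7 (merge): HEAD=dev@E [dev=E main=A]
ancestors(dev=E): ['A', 'C', 'D', 'E']
ancestors(main=A): ['A']
common: ['A']

Answer: A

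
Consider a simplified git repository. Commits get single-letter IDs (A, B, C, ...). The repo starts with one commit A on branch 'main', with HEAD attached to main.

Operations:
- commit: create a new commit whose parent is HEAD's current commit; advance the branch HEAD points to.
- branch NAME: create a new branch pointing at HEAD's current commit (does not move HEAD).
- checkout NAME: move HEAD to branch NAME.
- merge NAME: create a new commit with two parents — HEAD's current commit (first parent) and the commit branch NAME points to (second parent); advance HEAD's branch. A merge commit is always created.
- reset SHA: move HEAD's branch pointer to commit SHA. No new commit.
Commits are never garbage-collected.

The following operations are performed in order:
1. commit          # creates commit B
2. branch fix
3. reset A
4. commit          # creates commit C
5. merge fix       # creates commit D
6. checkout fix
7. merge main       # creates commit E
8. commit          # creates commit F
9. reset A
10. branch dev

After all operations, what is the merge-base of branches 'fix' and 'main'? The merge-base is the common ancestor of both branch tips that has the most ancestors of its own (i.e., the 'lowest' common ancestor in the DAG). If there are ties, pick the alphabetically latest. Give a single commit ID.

After op 1 (commit): HEAD=main@B [main=B]
After op 2 (branch): HEAD=main@B [fix=B main=B]
After op 3 (reset): HEAD=main@A [fix=B main=A]
After op 4 (commit): HEAD=main@C [fix=B main=C]
After op 5 (merge): HEAD=main@D [fix=B main=D]
After op 6 (checkout): HEAD=fix@B [fix=B main=D]
After op 7 (merge): HEAD=fix@E [fix=E main=D]
After op 8 (commit): HEAD=fix@F [fix=F main=D]
After op 9 (reset): HEAD=fix@A [fix=A main=D]
After op 10 (branch): HEAD=fix@A [dev=A fix=A main=D]
ancestors(fix=A): ['A']
ancestors(main=D): ['A', 'B', 'C', 'D']
common: ['A']

Answer: A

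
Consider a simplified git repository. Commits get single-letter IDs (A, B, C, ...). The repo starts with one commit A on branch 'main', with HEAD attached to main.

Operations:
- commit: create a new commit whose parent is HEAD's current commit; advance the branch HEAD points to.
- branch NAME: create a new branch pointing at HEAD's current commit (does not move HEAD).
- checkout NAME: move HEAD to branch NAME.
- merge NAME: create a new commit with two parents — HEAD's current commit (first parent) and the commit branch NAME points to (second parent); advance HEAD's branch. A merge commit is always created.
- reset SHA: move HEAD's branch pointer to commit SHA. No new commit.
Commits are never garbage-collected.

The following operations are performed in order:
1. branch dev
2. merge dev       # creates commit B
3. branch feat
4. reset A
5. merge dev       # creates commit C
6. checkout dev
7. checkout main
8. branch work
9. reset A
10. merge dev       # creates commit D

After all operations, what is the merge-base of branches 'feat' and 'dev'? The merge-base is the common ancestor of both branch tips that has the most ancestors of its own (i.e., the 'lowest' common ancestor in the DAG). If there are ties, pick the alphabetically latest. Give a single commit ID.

After op 1 (branch): HEAD=main@A [dev=A main=A]
After op 2 (merge): HEAD=main@B [dev=A main=B]
After op 3 (branch): HEAD=main@B [dev=A feat=B main=B]
After op 4 (reset): HEAD=main@A [dev=A feat=B main=A]
After op 5 (merge): HEAD=main@C [dev=A feat=B main=C]
After op 6 (checkout): HEAD=dev@A [dev=A feat=B main=C]
After op 7 (checkout): HEAD=main@C [dev=A feat=B main=C]
After op 8 (branch): HEAD=main@C [dev=A feat=B main=C work=C]
After op 9 (reset): HEAD=main@A [dev=A feat=B main=A work=C]
After op 10 (merge): HEAD=main@D [dev=A feat=B main=D work=C]
ancestors(feat=B): ['A', 'B']
ancestors(dev=A): ['A']
common: ['A']

Answer: A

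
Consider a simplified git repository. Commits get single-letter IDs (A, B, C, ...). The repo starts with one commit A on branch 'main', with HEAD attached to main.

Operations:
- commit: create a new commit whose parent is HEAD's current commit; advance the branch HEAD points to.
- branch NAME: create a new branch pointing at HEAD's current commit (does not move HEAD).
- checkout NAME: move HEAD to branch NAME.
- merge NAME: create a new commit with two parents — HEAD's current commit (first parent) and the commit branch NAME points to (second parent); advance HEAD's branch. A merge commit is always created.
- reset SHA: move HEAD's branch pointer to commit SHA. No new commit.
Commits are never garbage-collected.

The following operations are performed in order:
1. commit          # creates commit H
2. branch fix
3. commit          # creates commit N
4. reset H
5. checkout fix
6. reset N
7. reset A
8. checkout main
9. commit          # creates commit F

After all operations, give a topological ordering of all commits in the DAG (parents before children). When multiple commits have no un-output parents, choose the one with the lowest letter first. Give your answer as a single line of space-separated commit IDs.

Answer: A H F N

Derivation:
After op 1 (commit): HEAD=main@H [main=H]
After op 2 (branch): HEAD=main@H [fix=H main=H]
After op 3 (commit): HEAD=main@N [fix=H main=N]
After op 4 (reset): HEAD=main@H [fix=H main=H]
After op 5 (checkout): HEAD=fix@H [fix=H main=H]
After op 6 (reset): HEAD=fix@N [fix=N main=H]
After op 7 (reset): HEAD=fix@A [fix=A main=H]
After op 8 (checkout): HEAD=main@H [fix=A main=H]
After op 9 (commit): HEAD=main@F [fix=A main=F]
commit A: parents=[]
commit F: parents=['H']
commit H: parents=['A']
commit N: parents=['H']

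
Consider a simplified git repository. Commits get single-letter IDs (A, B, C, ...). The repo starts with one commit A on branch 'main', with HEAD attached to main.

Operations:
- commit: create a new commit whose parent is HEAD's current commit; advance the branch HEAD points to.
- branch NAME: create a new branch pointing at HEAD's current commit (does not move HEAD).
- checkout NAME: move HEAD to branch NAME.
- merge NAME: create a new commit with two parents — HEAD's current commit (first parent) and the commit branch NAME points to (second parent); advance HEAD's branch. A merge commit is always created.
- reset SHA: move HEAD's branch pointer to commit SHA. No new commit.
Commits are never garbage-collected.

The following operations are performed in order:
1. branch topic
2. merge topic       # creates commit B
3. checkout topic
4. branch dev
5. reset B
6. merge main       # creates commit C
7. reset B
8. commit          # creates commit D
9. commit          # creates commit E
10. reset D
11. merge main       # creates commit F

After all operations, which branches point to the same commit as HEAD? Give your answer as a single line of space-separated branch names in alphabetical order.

After op 1 (branch): HEAD=main@A [main=A topic=A]
After op 2 (merge): HEAD=main@B [main=B topic=A]
After op 3 (checkout): HEAD=topic@A [main=B topic=A]
After op 4 (branch): HEAD=topic@A [dev=A main=B topic=A]
After op 5 (reset): HEAD=topic@B [dev=A main=B topic=B]
After op 6 (merge): HEAD=topic@C [dev=A main=B topic=C]
After op 7 (reset): HEAD=topic@B [dev=A main=B topic=B]
After op 8 (commit): HEAD=topic@D [dev=A main=B topic=D]
After op 9 (commit): HEAD=topic@E [dev=A main=B topic=E]
After op 10 (reset): HEAD=topic@D [dev=A main=B topic=D]
After op 11 (merge): HEAD=topic@F [dev=A main=B topic=F]

Answer: topic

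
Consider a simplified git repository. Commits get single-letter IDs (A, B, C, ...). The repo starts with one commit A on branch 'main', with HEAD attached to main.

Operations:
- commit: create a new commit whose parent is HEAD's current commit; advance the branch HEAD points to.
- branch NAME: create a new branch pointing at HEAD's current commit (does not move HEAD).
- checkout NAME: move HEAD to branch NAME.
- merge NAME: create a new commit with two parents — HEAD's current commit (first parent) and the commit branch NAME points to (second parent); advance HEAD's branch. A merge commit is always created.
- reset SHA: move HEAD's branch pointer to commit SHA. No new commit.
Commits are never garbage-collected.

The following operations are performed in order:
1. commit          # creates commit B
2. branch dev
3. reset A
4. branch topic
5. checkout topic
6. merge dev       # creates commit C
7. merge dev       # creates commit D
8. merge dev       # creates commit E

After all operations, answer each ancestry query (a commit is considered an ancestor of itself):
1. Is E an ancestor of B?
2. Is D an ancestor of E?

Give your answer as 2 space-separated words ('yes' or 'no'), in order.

After op 1 (commit): HEAD=main@B [main=B]
After op 2 (branch): HEAD=main@B [dev=B main=B]
After op 3 (reset): HEAD=main@A [dev=B main=A]
After op 4 (branch): HEAD=main@A [dev=B main=A topic=A]
After op 5 (checkout): HEAD=topic@A [dev=B main=A topic=A]
After op 6 (merge): HEAD=topic@C [dev=B main=A topic=C]
After op 7 (merge): HEAD=topic@D [dev=B main=A topic=D]
After op 8 (merge): HEAD=topic@E [dev=B main=A topic=E]
ancestors(B) = {A,B}; E in? no
ancestors(E) = {A,B,C,D,E}; D in? yes

Answer: no yes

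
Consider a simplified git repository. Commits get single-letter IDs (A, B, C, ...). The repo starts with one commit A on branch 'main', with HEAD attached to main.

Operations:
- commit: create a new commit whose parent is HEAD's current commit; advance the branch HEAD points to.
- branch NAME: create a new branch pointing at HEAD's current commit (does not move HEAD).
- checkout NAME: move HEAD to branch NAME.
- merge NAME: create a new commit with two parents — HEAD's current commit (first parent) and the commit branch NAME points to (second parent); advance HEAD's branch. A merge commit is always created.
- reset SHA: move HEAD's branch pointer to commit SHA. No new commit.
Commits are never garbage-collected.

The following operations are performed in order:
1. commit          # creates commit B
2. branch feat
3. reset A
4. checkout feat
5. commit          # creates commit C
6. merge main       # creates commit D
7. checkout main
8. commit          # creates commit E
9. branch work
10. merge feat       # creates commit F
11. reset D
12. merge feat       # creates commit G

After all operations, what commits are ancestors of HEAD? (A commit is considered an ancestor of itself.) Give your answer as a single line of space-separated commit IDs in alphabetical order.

Answer: A B C D G

Derivation:
After op 1 (commit): HEAD=main@B [main=B]
After op 2 (branch): HEAD=main@B [feat=B main=B]
After op 3 (reset): HEAD=main@A [feat=B main=A]
After op 4 (checkout): HEAD=feat@B [feat=B main=A]
After op 5 (commit): HEAD=feat@C [feat=C main=A]
After op 6 (merge): HEAD=feat@D [feat=D main=A]
After op 7 (checkout): HEAD=main@A [feat=D main=A]
After op 8 (commit): HEAD=main@E [feat=D main=E]
After op 9 (branch): HEAD=main@E [feat=D main=E work=E]
After op 10 (merge): HEAD=main@F [feat=D main=F work=E]
After op 11 (reset): HEAD=main@D [feat=D main=D work=E]
After op 12 (merge): HEAD=main@G [feat=D main=G work=E]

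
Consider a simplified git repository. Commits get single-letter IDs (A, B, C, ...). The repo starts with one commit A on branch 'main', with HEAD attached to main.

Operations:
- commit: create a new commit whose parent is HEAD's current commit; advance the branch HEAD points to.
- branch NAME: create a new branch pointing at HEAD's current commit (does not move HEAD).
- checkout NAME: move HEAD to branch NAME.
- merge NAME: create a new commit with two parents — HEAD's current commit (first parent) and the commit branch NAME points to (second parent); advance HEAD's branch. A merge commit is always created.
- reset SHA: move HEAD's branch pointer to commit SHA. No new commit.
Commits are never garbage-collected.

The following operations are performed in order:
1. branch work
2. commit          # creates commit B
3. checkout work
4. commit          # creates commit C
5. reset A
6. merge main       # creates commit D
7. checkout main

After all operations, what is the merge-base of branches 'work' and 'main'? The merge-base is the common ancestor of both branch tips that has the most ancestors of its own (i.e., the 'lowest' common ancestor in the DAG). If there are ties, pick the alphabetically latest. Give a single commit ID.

After op 1 (branch): HEAD=main@A [main=A work=A]
After op 2 (commit): HEAD=main@B [main=B work=A]
After op 3 (checkout): HEAD=work@A [main=B work=A]
After op 4 (commit): HEAD=work@C [main=B work=C]
After op 5 (reset): HEAD=work@A [main=B work=A]
After op 6 (merge): HEAD=work@D [main=B work=D]
After op 7 (checkout): HEAD=main@B [main=B work=D]
ancestors(work=D): ['A', 'B', 'D']
ancestors(main=B): ['A', 'B']
common: ['A', 'B']

Answer: B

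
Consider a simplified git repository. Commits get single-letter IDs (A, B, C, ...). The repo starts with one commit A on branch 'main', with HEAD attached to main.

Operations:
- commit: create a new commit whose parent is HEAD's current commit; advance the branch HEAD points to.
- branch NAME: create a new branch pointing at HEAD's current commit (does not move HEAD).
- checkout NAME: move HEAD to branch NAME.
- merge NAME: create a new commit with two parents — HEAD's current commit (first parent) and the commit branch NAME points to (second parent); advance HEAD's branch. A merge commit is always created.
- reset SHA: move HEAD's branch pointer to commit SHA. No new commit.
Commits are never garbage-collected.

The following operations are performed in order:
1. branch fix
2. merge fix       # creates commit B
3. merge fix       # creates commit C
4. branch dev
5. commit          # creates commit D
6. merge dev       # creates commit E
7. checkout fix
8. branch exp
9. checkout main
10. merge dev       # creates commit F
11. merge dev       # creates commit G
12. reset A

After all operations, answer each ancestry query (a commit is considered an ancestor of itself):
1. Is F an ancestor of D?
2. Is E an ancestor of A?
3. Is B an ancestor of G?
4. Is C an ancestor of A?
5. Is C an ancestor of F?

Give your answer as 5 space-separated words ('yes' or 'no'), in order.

Answer: no no yes no yes

Derivation:
After op 1 (branch): HEAD=main@A [fix=A main=A]
After op 2 (merge): HEAD=main@B [fix=A main=B]
After op 3 (merge): HEAD=main@C [fix=A main=C]
After op 4 (branch): HEAD=main@C [dev=C fix=A main=C]
After op 5 (commit): HEAD=main@D [dev=C fix=A main=D]
After op 6 (merge): HEAD=main@E [dev=C fix=A main=E]
After op 7 (checkout): HEAD=fix@A [dev=C fix=A main=E]
After op 8 (branch): HEAD=fix@A [dev=C exp=A fix=A main=E]
After op 9 (checkout): HEAD=main@E [dev=C exp=A fix=A main=E]
After op 10 (merge): HEAD=main@F [dev=C exp=A fix=A main=F]
After op 11 (merge): HEAD=main@G [dev=C exp=A fix=A main=G]
After op 12 (reset): HEAD=main@A [dev=C exp=A fix=A main=A]
ancestors(D) = {A,B,C,D}; F in? no
ancestors(A) = {A}; E in? no
ancestors(G) = {A,B,C,D,E,F,G}; B in? yes
ancestors(A) = {A}; C in? no
ancestors(F) = {A,B,C,D,E,F}; C in? yes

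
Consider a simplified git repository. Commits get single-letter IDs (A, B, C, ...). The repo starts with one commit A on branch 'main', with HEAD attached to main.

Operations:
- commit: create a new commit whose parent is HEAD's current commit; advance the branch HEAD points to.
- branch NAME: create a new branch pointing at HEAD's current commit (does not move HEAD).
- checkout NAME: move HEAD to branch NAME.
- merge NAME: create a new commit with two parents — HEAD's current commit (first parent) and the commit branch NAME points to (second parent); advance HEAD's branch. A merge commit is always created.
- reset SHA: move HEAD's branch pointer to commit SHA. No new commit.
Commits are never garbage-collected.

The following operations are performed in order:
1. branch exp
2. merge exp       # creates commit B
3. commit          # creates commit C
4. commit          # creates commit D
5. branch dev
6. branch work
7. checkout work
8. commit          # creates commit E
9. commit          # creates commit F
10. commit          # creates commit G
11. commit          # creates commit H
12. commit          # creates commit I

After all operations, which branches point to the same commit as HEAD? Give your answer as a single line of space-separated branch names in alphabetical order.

After op 1 (branch): HEAD=main@A [exp=A main=A]
After op 2 (merge): HEAD=main@B [exp=A main=B]
After op 3 (commit): HEAD=main@C [exp=A main=C]
After op 4 (commit): HEAD=main@D [exp=A main=D]
After op 5 (branch): HEAD=main@D [dev=D exp=A main=D]
After op 6 (branch): HEAD=main@D [dev=D exp=A main=D work=D]
After op 7 (checkout): HEAD=work@D [dev=D exp=A main=D work=D]
After op 8 (commit): HEAD=work@E [dev=D exp=A main=D work=E]
After op 9 (commit): HEAD=work@F [dev=D exp=A main=D work=F]
After op 10 (commit): HEAD=work@G [dev=D exp=A main=D work=G]
After op 11 (commit): HEAD=work@H [dev=D exp=A main=D work=H]
After op 12 (commit): HEAD=work@I [dev=D exp=A main=D work=I]

Answer: work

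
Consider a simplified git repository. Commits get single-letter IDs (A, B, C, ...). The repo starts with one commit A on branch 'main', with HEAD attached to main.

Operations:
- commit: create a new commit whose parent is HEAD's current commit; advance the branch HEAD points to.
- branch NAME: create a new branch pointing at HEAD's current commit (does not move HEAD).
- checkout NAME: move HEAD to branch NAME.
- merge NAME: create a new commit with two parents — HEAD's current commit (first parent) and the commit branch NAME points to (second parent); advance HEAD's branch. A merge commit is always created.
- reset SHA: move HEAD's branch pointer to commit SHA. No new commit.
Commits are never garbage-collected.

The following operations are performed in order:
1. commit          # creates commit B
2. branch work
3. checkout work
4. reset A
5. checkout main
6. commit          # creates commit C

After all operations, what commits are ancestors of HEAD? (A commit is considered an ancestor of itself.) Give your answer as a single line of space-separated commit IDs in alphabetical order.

After op 1 (commit): HEAD=main@B [main=B]
After op 2 (branch): HEAD=main@B [main=B work=B]
After op 3 (checkout): HEAD=work@B [main=B work=B]
After op 4 (reset): HEAD=work@A [main=B work=A]
After op 5 (checkout): HEAD=main@B [main=B work=A]
After op 6 (commit): HEAD=main@C [main=C work=A]

Answer: A B C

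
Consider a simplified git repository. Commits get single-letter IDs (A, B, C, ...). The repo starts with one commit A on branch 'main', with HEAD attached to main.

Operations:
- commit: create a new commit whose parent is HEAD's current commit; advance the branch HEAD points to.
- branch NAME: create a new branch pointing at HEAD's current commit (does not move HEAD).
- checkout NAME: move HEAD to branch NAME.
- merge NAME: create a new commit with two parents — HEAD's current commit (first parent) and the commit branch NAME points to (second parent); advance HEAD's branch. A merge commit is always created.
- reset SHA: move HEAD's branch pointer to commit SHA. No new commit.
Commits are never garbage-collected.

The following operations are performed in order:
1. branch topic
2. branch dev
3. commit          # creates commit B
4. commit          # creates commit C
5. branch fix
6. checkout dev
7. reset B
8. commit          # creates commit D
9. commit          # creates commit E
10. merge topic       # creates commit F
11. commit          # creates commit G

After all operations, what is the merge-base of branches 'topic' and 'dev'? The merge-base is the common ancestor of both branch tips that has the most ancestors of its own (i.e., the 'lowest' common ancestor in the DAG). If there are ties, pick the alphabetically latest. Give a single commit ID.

After op 1 (branch): HEAD=main@A [main=A topic=A]
After op 2 (branch): HEAD=main@A [dev=A main=A topic=A]
After op 3 (commit): HEAD=main@B [dev=A main=B topic=A]
After op 4 (commit): HEAD=main@C [dev=A main=C topic=A]
After op 5 (branch): HEAD=main@C [dev=A fix=C main=C topic=A]
After op 6 (checkout): HEAD=dev@A [dev=A fix=C main=C topic=A]
After op 7 (reset): HEAD=dev@B [dev=B fix=C main=C topic=A]
After op 8 (commit): HEAD=dev@D [dev=D fix=C main=C topic=A]
After op 9 (commit): HEAD=dev@E [dev=E fix=C main=C topic=A]
After op 10 (merge): HEAD=dev@F [dev=F fix=C main=C topic=A]
After op 11 (commit): HEAD=dev@G [dev=G fix=C main=C topic=A]
ancestors(topic=A): ['A']
ancestors(dev=G): ['A', 'B', 'D', 'E', 'F', 'G']
common: ['A']

Answer: A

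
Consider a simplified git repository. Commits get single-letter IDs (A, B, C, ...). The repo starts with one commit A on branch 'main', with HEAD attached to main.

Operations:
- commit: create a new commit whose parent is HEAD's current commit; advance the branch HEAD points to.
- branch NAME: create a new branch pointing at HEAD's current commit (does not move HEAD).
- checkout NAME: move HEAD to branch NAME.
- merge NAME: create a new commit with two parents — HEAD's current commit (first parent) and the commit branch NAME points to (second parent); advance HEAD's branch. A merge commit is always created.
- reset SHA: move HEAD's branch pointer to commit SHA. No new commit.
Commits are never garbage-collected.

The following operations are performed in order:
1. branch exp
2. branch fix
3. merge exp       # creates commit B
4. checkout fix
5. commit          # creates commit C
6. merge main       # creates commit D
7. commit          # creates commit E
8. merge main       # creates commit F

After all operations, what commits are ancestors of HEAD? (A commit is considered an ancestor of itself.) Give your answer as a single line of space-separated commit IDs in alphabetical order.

Answer: A B C D E F

Derivation:
After op 1 (branch): HEAD=main@A [exp=A main=A]
After op 2 (branch): HEAD=main@A [exp=A fix=A main=A]
After op 3 (merge): HEAD=main@B [exp=A fix=A main=B]
After op 4 (checkout): HEAD=fix@A [exp=A fix=A main=B]
After op 5 (commit): HEAD=fix@C [exp=A fix=C main=B]
After op 6 (merge): HEAD=fix@D [exp=A fix=D main=B]
After op 7 (commit): HEAD=fix@E [exp=A fix=E main=B]
After op 8 (merge): HEAD=fix@F [exp=A fix=F main=B]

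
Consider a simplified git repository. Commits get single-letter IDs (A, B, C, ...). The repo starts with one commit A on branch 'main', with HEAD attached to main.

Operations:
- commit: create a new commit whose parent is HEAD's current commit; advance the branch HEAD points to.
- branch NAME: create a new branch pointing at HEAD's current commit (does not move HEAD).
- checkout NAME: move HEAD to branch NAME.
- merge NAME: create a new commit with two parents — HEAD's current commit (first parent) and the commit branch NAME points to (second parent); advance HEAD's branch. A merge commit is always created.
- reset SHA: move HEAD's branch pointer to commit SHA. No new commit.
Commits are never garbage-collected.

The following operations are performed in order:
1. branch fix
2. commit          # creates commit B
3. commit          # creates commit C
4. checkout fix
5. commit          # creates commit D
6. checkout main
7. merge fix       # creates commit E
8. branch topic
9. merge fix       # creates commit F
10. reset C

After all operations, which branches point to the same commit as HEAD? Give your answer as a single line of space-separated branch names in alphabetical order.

Answer: main

Derivation:
After op 1 (branch): HEAD=main@A [fix=A main=A]
After op 2 (commit): HEAD=main@B [fix=A main=B]
After op 3 (commit): HEAD=main@C [fix=A main=C]
After op 4 (checkout): HEAD=fix@A [fix=A main=C]
After op 5 (commit): HEAD=fix@D [fix=D main=C]
After op 6 (checkout): HEAD=main@C [fix=D main=C]
After op 7 (merge): HEAD=main@E [fix=D main=E]
After op 8 (branch): HEAD=main@E [fix=D main=E topic=E]
After op 9 (merge): HEAD=main@F [fix=D main=F topic=E]
After op 10 (reset): HEAD=main@C [fix=D main=C topic=E]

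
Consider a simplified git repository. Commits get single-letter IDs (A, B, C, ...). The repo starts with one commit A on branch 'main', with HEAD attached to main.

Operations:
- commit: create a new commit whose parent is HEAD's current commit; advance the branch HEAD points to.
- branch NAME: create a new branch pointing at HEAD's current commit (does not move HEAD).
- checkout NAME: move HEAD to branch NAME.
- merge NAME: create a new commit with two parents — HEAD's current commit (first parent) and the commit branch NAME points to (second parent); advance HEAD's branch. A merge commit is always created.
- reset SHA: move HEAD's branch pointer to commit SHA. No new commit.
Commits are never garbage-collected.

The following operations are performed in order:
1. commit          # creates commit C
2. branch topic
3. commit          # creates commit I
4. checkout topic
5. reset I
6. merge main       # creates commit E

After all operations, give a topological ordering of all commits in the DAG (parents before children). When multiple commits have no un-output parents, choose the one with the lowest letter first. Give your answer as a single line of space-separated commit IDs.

Answer: A C I E

Derivation:
After op 1 (commit): HEAD=main@C [main=C]
After op 2 (branch): HEAD=main@C [main=C topic=C]
After op 3 (commit): HEAD=main@I [main=I topic=C]
After op 4 (checkout): HEAD=topic@C [main=I topic=C]
After op 5 (reset): HEAD=topic@I [main=I topic=I]
After op 6 (merge): HEAD=topic@E [main=I topic=E]
commit A: parents=[]
commit C: parents=['A']
commit E: parents=['I', 'I']
commit I: parents=['C']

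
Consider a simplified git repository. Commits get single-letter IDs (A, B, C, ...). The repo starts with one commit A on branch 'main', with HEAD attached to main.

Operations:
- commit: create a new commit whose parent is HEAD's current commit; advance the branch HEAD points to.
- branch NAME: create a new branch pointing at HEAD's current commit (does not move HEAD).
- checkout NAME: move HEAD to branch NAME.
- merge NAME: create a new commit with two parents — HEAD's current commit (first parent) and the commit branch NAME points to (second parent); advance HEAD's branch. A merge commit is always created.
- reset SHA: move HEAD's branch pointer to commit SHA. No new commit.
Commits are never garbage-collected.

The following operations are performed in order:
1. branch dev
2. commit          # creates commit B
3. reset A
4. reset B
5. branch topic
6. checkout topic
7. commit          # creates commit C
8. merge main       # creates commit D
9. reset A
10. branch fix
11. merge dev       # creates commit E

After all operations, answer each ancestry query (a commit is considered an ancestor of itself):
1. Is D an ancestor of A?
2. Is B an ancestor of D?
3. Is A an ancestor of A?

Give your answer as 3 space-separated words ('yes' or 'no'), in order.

After op 1 (branch): HEAD=main@A [dev=A main=A]
After op 2 (commit): HEAD=main@B [dev=A main=B]
After op 3 (reset): HEAD=main@A [dev=A main=A]
After op 4 (reset): HEAD=main@B [dev=A main=B]
After op 5 (branch): HEAD=main@B [dev=A main=B topic=B]
After op 6 (checkout): HEAD=topic@B [dev=A main=B topic=B]
After op 7 (commit): HEAD=topic@C [dev=A main=B topic=C]
After op 8 (merge): HEAD=topic@D [dev=A main=B topic=D]
After op 9 (reset): HEAD=topic@A [dev=A main=B topic=A]
After op 10 (branch): HEAD=topic@A [dev=A fix=A main=B topic=A]
After op 11 (merge): HEAD=topic@E [dev=A fix=A main=B topic=E]
ancestors(A) = {A}; D in? no
ancestors(D) = {A,B,C,D}; B in? yes
ancestors(A) = {A}; A in? yes

Answer: no yes yes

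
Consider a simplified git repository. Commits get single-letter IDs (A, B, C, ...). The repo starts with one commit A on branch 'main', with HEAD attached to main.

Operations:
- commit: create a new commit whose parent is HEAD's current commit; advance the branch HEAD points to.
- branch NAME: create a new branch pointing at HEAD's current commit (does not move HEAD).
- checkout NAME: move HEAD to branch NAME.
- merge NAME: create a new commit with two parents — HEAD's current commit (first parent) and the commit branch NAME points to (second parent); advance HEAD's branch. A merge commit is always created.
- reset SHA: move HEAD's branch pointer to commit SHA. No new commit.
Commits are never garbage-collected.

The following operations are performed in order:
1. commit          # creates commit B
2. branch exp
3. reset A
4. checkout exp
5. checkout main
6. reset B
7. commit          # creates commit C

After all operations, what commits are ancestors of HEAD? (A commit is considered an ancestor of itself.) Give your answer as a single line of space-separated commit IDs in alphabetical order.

After op 1 (commit): HEAD=main@B [main=B]
After op 2 (branch): HEAD=main@B [exp=B main=B]
After op 3 (reset): HEAD=main@A [exp=B main=A]
After op 4 (checkout): HEAD=exp@B [exp=B main=A]
After op 5 (checkout): HEAD=main@A [exp=B main=A]
After op 6 (reset): HEAD=main@B [exp=B main=B]
After op 7 (commit): HEAD=main@C [exp=B main=C]

Answer: A B C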